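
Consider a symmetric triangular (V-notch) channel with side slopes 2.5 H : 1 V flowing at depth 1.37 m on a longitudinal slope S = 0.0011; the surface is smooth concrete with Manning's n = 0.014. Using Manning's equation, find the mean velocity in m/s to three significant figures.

A = z·y² = 2.5×1.37² = 4.692 m²
P = 2y√(1+z²) = 2×1.37×√(1+2.5²) = 7.378 m
R = A/P = 4.692/7.378 = 0.6360 m
Q = (1/n)·A·R^(2/3)·S^(1/2) = (1/0.014) × 4.692 × 0.6360^(2/3) × 0.0011^(1/2) = 8.221 m³/s
V = Q/A = 8.221/4.692 = 1.752 m/s

1.75 m/s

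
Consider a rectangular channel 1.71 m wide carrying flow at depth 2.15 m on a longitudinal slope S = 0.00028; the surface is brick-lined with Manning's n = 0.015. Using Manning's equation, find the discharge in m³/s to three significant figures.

A = b·y = 1.71 × 2.15 = 3.677 m²
P = b + 2y = 1.71 + 2×2.15 = 6.010 m
R = A/P = 3.677/6.010 = 0.6117 m
Q = (1/n)·A·R^(2/3)·S^(1/2) = (1/0.015) × 3.677 × 0.6117^(2/3) × 0.00028^(1/2) = 2.955 m³/s

2.96 m³/s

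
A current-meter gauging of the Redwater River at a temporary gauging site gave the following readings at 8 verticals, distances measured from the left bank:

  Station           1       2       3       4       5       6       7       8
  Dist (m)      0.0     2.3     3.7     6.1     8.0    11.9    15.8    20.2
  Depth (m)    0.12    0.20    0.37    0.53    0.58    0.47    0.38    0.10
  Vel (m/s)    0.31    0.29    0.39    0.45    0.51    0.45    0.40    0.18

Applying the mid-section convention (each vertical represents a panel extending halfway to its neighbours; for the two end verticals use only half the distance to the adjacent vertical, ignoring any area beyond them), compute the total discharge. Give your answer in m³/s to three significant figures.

3.29 m³/s

w_1 = (2.3 − 0.0)/2 = 1.15 m; q_1 = 0.31 × 0.12 × 1.15 = 0.04278 m³/s
w_2 = (3.7 − 0.0)/2 = 1.85 m; q_2 = 0.29 × 0.20 × 1.85 = 0.1073 m³/s
w_3 = (6.1 − 2.3)/2 = 1.9 m; q_3 = 0.39 × 0.37 × 1.9 = 0.2742 m³/s
w_4 = (8.0 − 3.7)/2 = 2.15 m; q_4 = 0.45 × 0.53 × 2.15 = 0.5128 m³/s
w_5 = (11.9 − 6.1)/2 = 2.9 m; q_5 = 0.51 × 0.58 × 2.9 = 0.8578 m³/s
w_6 = (15.8 − 8.0)/2 = 3.9 m; q_6 = 0.45 × 0.47 × 3.9 = 0.8249 m³/s
w_7 = (20.2 − 11.9)/2 = 4.15 m; q_7 = 0.40 × 0.38 × 4.15 = 0.6308 m³/s
w_8 = (20.2 − 15.8)/2 = 2.2 m; q_8 = 0.18 × 0.10 × 2.2 = 0.03960 m³/s
Q = Σ qᵢ = 3.290 m³/s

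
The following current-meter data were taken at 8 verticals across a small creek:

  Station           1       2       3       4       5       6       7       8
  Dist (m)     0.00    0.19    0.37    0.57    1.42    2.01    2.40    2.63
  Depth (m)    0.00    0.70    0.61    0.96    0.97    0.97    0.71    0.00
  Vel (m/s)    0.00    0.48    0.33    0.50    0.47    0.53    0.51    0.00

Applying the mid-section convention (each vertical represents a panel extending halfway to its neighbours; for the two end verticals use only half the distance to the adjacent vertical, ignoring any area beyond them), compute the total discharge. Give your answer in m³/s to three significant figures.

w_2 = (0.37 − 0.00)/2 = 0.185 m; q_2 = 0.48 × 0.70 × 0.185 = 0.06216 m³/s
w_3 = (0.57 − 0.19)/2 = 0.19 m; q_3 = 0.33 × 0.61 × 0.19 = 0.03825 m³/s
w_4 = (1.42 − 0.37)/2 = 0.525 m; q_4 = 0.50 × 0.96 × 0.525 = 0.2520 m³/s
w_5 = (2.01 − 0.57)/2 = 0.72 m; q_5 = 0.47 × 0.97 × 0.72 = 0.3282 m³/s
w_6 = (2.40 − 1.42)/2 = 0.49 m; q_6 = 0.53 × 0.97 × 0.49 = 0.2519 m³/s
w_7 = (2.63 − 2.01)/2 = 0.31 m; q_7 = 0.51 × 0.71 × 0.31 = 0.1123 m³/s
Stations 1, 8 contribute zero (depth or velocity is 0).
Q = Σ qᵢ = 1.045 m³/s

1.04 m³/s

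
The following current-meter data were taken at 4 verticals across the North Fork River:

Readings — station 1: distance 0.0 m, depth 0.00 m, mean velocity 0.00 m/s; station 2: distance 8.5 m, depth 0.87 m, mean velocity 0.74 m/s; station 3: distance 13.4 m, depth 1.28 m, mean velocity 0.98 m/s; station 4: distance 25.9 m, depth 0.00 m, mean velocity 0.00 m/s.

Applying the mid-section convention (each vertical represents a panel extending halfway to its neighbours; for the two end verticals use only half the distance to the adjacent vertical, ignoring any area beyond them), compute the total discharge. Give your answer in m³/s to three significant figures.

w_2 = (13.4 − 0.0)/2 = 6.7 m; q_2 = 0.74 × 0.87 × 6.7 = 4.313 m³/s
w_3 = (25.9 − 8.5)/2 = 8.7 m; q_3 = 0.98 × 1.28 × 8.7 = 10.91 m³/s
Stations 1, 4 contribute zero (depth or velocity is 0).
Q = Σ qᵢ = 15.23 m³/s

15.2 m³/s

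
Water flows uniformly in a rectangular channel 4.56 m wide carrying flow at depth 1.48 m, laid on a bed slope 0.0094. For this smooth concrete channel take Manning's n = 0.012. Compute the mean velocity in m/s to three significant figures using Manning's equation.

A = b·y = 4.56 × 1.48 = 6.749 m²
P = b + 2y = 4.56 + 2×1.48 = 7.520 m
R = A/P = 6.749/7.520 = 0.8974 m
Q = (1/n)·A·R^(2/3)·S^(1/2) = (1/0.012) × 6.749 × 0.8974^(2/3) × 0.0094^(1/2) = 50.73 m³/s
V = Q/A = 50.73/6.749 = 7.517 m/s

7.52 m/s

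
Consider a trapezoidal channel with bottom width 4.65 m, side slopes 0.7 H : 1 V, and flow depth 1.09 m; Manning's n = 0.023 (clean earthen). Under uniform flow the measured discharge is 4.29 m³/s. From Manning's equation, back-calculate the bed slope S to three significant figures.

0.000372

A = (b + z·y)·y = (4.65 + 0.7×1.09)×1.09 = 5.900 m²
P = b + 2y√(1+z²) = 4.65 + 2×1.09×√(1+0.7²) = 7.311 m
R = A/P = 5.900/7.311 = 0.8070 m
S = (Q·n / (1·A·R^(2/3)))² = (4.29×0.023 / (1×5.900×0.8668))² = 0.0003722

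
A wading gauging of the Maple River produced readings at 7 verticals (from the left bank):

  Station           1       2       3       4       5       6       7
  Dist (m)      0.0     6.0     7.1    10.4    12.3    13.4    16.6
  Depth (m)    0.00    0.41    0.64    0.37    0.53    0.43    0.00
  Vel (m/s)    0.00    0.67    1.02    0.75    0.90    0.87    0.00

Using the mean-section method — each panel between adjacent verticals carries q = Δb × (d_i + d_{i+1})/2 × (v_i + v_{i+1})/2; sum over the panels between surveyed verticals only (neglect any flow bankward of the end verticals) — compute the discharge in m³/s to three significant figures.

Panel 1-2: Δb = 6 m, d̄ = (0.00+0.41)/2 = 0.205, v̄ = (0.00+0.67)/2 = 0.335 → q = 6×0.205×0.335 = 0.4121 m³/s
Panel 2-3: Δb = 1.1 m, d̄ = (0.41+0.64)/2 = 0.525, v̄ = (0.67+1.02)/2 = 0.845 → q = 1.1×0.525×0.845 = 0.4880 m³/s
Panel 3-4: Δb = 3.3 m, d̄ = (0.64+0.37)/2 = 0.505, v̄ = (1.02+0.75)/2 = 0.885 → q = 3.3×0.505×0.885 = 1.475 m³/s
Panel 4-5: Δb = 1.9 m, d̄ = (0.37+0.53)/2 = 0.45, v̄ = (0.75+0.90)/2 = 0.825 → q = 1.9×0.45×0.825 = 0.7054 m³/s
Panel 5-6: Δb = 1.1 m, d̄ = (0.53+0.43)/2 = 0.48, v̄ = (0.90+0.87)/2 = 0.885 → q = 1.1×0.48×0.885 = 0.4673 m³/s
Panel 6-7: Δb = 3.2 m, d̄ = (0.43+0.00)/2 = 0.215, v̄ = (0.87+0.00)/2 = 0.435 → q = 3.2×0.215×0.435 = 0.2993 m³/s
Q = Σ q = 3.847 m³/s

3.85 m³/s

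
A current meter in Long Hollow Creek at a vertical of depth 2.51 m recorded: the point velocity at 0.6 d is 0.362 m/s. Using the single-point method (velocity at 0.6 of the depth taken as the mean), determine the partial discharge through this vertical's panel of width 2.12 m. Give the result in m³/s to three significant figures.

1.93 m³/s

v̄ = v₀.₆ = 0.362 m/s
q = v̄ × d × w = 0.3620 × 2.51 × 2.12 = 1.926 m³/s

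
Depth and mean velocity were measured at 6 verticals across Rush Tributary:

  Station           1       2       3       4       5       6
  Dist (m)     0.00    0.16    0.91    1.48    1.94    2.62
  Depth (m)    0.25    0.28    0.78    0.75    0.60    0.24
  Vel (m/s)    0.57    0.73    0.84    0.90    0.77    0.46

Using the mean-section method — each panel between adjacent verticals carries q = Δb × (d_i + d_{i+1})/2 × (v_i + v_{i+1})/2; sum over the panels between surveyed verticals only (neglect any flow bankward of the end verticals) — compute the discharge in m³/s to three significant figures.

1.15 m³/s

Panel 1-2: Δb = 0.16 m, d̄ = (0.25+0.28)/2 = 0.265, v̄ = (0.57+0.73)/2 = 0.65 → q = 0.16×0.265×0.65 = 0.02756 m³/s
Panel 2-3: Δb = 0.75 m, d̄ = (0.28+0.78)/2 = 0.53, v̄ = (0.73+0.84)/2 = 0.785 → q = 0.75×0.53×0.785 = 0.3120 m³/s
Panel 3-4: Δb = 0.57 m, d̄ = (0.78+0.75)/2 = 0.765, v̄ = (0.84+0.90)/2 = 0.87 → q = 0.57×0.765×0.87 = 0.3794 m³/s
Panel 4-5: Δb = 0.46 m, d̄ = (0.75+0.60)/2 = 0.675, v̄ = (0.90+0.77)/2 = 0.835 → q = 0.46×0.675×0.835 = 0.2593 m³/s
Panel 5-6: Δb = 0.68 m, d̄ = (0.60+0.24)/2 = 0.42, v̄ = (0.77+0.46)/2 = 0.615 → q = 0.68×0.42×0.615 = 0.1756 m³/s
Q = Σ q = 1.154 m³/s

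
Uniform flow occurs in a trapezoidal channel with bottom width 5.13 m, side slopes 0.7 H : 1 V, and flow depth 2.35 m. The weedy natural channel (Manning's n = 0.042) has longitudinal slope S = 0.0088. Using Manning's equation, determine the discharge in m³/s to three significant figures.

45.9 m³/s

A = (b + z·y)·y = (5.13 + 0.7×2.35)×2.35 = 15.92 m²
P = b + 2y√(1+z²) = 5.13 + 2×2.35×√(1+0.7²) = 10.87 m
R = A/P = 15.92/10.87 = 1.465 m
Q = (1/n)·A·R^(2/3)·S^(1/2) = (1/0.042) × 15.92 × 1.465^(2/3) × 0.0088^(1/2) = 45.87 m³/s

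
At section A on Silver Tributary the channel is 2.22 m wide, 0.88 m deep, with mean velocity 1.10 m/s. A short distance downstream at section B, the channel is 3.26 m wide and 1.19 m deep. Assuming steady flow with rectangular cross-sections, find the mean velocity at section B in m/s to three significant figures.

Q = A₁V₁ = (2.22×0.88) × 1.10 = 2.149 m³/s
A₂ = 3.26 × 1.19 = 3.879 m²
V₂ = Q/A₂ = 2.149/3.879 = 0.5539 m/s

0.554 m/s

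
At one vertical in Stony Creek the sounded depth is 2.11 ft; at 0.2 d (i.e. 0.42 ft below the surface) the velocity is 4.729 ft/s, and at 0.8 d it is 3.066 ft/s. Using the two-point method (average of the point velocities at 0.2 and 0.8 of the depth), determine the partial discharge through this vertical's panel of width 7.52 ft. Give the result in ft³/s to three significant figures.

61.8 ft³/s

v̄ = (4.729 + 3.066) / 2 = 3.898 ft/s
q = v̄ × d × w = 3.898 × 2.11 × 7.52 = 61.84 ft³/s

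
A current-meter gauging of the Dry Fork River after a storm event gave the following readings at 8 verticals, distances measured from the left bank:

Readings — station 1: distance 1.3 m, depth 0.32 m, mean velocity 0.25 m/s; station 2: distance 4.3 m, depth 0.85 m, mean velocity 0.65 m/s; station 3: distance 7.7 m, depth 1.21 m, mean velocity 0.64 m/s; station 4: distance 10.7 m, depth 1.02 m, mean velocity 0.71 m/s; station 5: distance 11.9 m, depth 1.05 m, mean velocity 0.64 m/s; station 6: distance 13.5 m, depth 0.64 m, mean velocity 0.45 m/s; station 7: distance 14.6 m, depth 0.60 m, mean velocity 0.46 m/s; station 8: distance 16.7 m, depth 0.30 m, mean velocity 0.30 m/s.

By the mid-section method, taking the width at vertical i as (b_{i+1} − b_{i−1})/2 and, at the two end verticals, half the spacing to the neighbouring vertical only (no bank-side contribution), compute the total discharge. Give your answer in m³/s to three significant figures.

w_1 = (4.3 − 1.3)/2 = 1.5 m; q_1 = 0.25 × 0.32 × 1.5 = 0.1200 m³/s
w_2 = (7.7 − 1.3)/2 = 3.2 m; q_2 = 0.65 × 0.85 × 3.2 = 1.768 m³/s
w_3 = (10.7 − 4.3)/2 = 3.2 m; q_3 = 0.64 × 1.21 × 3.2 = 2.478 m³/s
w_4 = (11.9 − 7.7)/2 = 2.1 m; q_4 = 0.71 × 1.02 × 2.1 = 1.521 m³/s
w_5 = (13.5 − 10.7)/2 = 1.4 m; q_5 = 0.64 × 1.05 × 1.4 = 0.9408 m³/s
w_6 = (14.6 − 11.9)/2 = 1.35 m; q_6 = 0.45 × 0.64 × 1.35 = 0.3888 m³/s
w_7 = (16.7 − 13.5)/2 = 1.6 m; q_7 = 0.46 × 0.60 × 1.6 = 0.4416 m³/s
w_8 = (16.7 − 14.6)/2 = 1.05 m; q_8 = 0.30 × 0.30 × 1.05 = 0.09450 m³/s
Q = Σ qᵢ = 7.753 m³/s

7.75 m³/s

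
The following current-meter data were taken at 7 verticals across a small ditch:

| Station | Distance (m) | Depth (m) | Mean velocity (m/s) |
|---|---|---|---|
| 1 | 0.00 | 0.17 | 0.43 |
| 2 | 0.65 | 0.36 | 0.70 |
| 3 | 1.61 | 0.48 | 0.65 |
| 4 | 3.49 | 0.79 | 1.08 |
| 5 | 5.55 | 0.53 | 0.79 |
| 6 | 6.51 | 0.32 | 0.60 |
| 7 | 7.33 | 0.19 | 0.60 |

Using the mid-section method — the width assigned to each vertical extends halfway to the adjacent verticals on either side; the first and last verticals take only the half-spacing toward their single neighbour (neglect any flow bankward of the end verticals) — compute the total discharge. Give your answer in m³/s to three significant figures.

3.20 m³/s

w_1 = (0.65 − 0.00)/2 = 0.325 m; q_1 = 0.43 × 0.17 × 0.325 = 0.02376 m³/s
w_2 = (1.61 − 0.00)/2 = 0.805 m; q_2 = 0.70 × 0.36 × 0.805 = 0.2029 m³/s
w_3 = (3.49 − 0.65)/2 = 1.42 m; q_3 = 0.65 × 0.48 × 1.42 = 0.4430 m³/s
w_4 = (5.55 − 1.61)/2 = 1.97 m; q_4 = 1.08 × 0.79 × 1.97 = 1.681 m³/s
w_5 = (6.51 − 3.49)/2 = 1.51 m; q_5 = 0.79 × 0.53 × 1.51 = 0.6322 m³/s
w_6 = (7.33 − 5.55)/2 = 0.89 m; q_6 = 0.60 × 0.32 × 0.89 = 0.1709 m³/s
w_7 = (7.33 − 6.51)/2 = 0.41 m; q_7 = 0.60 × 0.19 × 0.41 = 0.04674 m³/s
Q = Σ qᵢ = 3.200 m³/s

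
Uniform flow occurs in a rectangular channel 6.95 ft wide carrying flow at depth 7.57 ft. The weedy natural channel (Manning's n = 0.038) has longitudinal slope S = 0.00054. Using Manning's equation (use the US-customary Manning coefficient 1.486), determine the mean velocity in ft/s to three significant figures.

A = b·y = 6.95 × 7.57 = 52.61 ft²
P = b + 2y = 6.95 + 2×7.57 = 22.09 ft
R = A/P = 52.61/22.09 = 2.382 ft
Q = (1.486/n)·A·R^(2/3)·S^(1/2) = (1.486/0.038) × 52.61 × 2.382^(2/3) × 0.00054^(1/2) = 85.26 ft³/s
V = Q/A = 85.26/52.61 = 1.621 ft/s

1.62 ft/s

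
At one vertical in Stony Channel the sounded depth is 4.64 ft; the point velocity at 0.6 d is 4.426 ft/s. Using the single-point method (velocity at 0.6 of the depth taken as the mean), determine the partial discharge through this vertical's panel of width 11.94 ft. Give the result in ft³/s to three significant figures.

245 ft³/s

v̄ = v₀.₆ = 4.426 ft/s
q = v̄ × d × w = 4.426 × 4.64 × 11.94 = 245.2 ft³/s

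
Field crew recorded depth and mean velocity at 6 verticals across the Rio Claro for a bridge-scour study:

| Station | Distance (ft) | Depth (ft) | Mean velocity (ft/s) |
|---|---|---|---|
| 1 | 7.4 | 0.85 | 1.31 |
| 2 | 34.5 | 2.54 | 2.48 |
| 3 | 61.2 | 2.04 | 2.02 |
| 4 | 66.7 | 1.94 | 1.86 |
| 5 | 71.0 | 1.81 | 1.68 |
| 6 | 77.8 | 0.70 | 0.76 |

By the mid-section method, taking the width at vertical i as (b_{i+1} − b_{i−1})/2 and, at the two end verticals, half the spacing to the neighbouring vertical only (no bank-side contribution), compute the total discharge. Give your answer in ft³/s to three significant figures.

287 ft³/s

w_1 = (34.5 − 7.4)/2 = 13.55 ft; q_1 = 1.31 × 0.85 × 13.55 = 15.09 ft³/s
w_2 = (61.2 − 7.4)/2 = 26.9 ft; q_2 = 2.48 × 2.54 × 26.9 = 169.4 ft³/s
w_3 = (66.7 − 34.5)/2 = 16.1 ft; q_3 = 2.02 × 2.04 × 16.1 = 66.34 ft³/s
w_4 = (71.0 − 61.2)/2 = 4.9 ft; q_4 = 1.86 × 1.94 × 4.9 = 17.68 ft³/s
w_5 = (77.8 − 66.7)/2 = 5.55 ft; q_5 = 1.68 × 1.81 × 5.55 = 16.88 ft³/s
w_6 = (77.8 − 71.0)/2 = 3.4 ft; q_6 = 0.76 × 0.70 × 3.4 = 1.809 ft³/s
Q = Σ qᵢ = 287.2 ft³/s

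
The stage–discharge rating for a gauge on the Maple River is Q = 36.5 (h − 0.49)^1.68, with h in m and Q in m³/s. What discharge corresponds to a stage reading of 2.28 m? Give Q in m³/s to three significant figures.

Q = 36.5 × (2.28 − 0.49)^1.68 = 36.5 × 1.79^1.68 = 97.07 m³/s

97.1 m³/s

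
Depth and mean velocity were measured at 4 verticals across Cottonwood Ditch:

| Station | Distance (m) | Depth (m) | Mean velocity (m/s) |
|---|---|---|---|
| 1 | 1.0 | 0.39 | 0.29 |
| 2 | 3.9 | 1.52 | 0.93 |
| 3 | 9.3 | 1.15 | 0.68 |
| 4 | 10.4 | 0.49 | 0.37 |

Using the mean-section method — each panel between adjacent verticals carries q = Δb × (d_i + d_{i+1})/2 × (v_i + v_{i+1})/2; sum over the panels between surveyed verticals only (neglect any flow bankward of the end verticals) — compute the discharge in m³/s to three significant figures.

7.97 m³/s

Panel 1-2: Δb = 2.9 m, d̄ = (0.39+1.52)/2 = 0.955, v̄ = (0.29+0.93)/2 = 0.61 → q = 2.9×0.955×0.61 = 1.689 m³/s
Panel 2-3: Δb = 5.4 m, d̄ = (1.52+1.15)/2 = 1.335, v̄ = (0.93+0.68)/2 = 0.805 → q = 5.4×1.335×0.805 = 5.803 m³/s
Panel 3-4: Δb = 1.1 m, d̄ = (1.15+0.49)/2 = 0.82, v̄ = (0.68+0.37)/2 = 0.525 → q = 1.1×0.82×0.525 = 0.4736 m³/s
Q = Σ q = 7.966 m³/s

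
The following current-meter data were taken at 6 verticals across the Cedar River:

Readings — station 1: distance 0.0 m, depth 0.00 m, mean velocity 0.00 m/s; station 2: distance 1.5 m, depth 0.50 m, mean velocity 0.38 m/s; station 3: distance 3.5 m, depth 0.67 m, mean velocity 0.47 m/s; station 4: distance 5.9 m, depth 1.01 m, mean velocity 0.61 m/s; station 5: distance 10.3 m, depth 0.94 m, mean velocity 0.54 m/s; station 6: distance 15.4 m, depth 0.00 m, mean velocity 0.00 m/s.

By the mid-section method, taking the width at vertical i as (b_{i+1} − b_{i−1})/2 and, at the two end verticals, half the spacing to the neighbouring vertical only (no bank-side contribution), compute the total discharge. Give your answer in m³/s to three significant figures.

w_2 = (3.5 − 0.0)/2 = 1.75 m; q_2 = 0.38 × 0.50 × 1.75 = 0.3325 m³/s
w_3 = (5.9 − 1.5)/2 = 2.2 m; q_3 = 0.47 × 0.67 × 2.2 = 0.6928 m³/s
w_4 = (10.3 − 3.5)/2 = 3.4 m; q_4 = 0.61 × 1.01 × 3.4 = 2.095 m³/s
w_5 = (15.4 − 5.9)/2 = 4.75 m; q_5 = 0.54 × 0.94 × 4.75 = 2.411 m³/s
Stations 1, 6 contribute zero (depth or velocity is 0).
Q = Σ qᵢ = 5.531 m³/s

5.53 m³/s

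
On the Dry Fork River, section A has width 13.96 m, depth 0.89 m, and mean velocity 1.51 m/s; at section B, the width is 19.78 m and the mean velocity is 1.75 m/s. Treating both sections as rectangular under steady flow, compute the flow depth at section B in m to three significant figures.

Q = A₁V₁ = (13.96×0.89) × 1.51 = 18.76 m³/s
d₂ = Q/(b₂ V₂) = 18.76/(19.78×1.75) = 0.5420 m

0.542 m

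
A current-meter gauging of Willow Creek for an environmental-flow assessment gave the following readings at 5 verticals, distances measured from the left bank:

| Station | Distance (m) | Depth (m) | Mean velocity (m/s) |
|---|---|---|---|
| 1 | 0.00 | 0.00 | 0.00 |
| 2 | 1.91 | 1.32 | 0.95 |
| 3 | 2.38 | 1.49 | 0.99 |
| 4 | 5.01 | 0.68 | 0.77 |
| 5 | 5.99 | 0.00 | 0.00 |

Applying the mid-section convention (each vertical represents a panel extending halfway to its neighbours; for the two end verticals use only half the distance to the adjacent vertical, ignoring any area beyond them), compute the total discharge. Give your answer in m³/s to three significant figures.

4.72 m³/s

w_2 = (2.38 − 0.00)/2 = 1.19 m; q_2 = 0.95 × 1.32 × 1.19 = 1.492 m³/s
w_3 = (5.01 − 1.91)/2 = 1.55 m; q_3 = 0.99 × 1.49 × 1.55 = 2.286 m³/s
w_4 = (5.99 − 2.38)/2 = 1.805 m; q_4 = 0.77 × 0.68 × 1.805 = 0.9451 m³/s
Stations 1, 5 contribute zero (depth or velocity is 0).
Q = Σ qᵢ = 4.724 m³/s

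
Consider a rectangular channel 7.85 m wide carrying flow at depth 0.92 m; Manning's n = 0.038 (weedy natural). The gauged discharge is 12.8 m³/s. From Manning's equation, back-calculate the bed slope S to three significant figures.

0.00671

A = b·y = 7.85 × 0.92 = 7.222 m²
P = b + 2y = 7.85 + 2×0.92 = 9.690 m
R = A/P = 7.222/9.690 = 0.7453 m
S = (Q·n / (1·A·R^(2/3)))² = (12.8×0.038 / (1×7.222×0.8220))² = 0.006713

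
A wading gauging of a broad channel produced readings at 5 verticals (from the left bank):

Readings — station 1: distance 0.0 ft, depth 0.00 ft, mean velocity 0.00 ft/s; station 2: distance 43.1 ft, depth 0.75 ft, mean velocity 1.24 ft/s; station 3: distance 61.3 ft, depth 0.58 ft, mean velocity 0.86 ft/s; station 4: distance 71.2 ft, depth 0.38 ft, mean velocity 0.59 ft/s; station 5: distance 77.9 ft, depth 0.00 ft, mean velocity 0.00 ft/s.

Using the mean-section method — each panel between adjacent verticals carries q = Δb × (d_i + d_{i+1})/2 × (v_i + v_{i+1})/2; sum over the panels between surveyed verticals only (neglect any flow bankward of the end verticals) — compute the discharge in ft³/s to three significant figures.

Panel 1-2: Δb = 43.1 ft, d̄ = (0.00+0.75)/2 = 0.375, v̄ = (0.00+1.24)/2 = 0.62 → q = 43.1×0.375×0.62 = 10.02 ft³/s
Panel 2-3: Δb = 18.2 ft, d̄ = (0.75+0.58)/2 = 0.665, v̄ = (1.24+0.86)/2 = 1.05 → q = 18.2×0.665×1.05 = 12.71 ft³/s
Panel 3-4: Δb = 9.9 ft, d̄ = (0.58+0.38)/2 = 0.48, v̄ = (0.86+0.59)/2 = 0.725 → q = 9.9×0.48×0.725 = 3.445 ft³/s
Panel 4-5: Δb = 6.7 ft, d̄ = (0.38+0.00)/2 = 0.19, v̄ = (0.59+0.00)/2 = 0.295 → q = 6.7×0.19×0.295 = 0.3755 ft³/s
Q = Σ q = 26.55 ft³/s

26.5 ft³/s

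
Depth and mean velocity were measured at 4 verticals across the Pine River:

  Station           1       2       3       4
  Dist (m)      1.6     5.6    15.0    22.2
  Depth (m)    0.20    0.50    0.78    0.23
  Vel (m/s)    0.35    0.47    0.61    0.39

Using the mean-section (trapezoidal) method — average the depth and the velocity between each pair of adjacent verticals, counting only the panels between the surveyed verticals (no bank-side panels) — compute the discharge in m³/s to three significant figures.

Panel 1-2: Δb = 4 m, d̄ = (0.20+0.50)/2 = 0.35, v̄ = (0.35+0.47)/2 = 0.41 → q = 4×0.35×0.41 = 0.5740 m³/s
Panel 2-3: Δb = 9.4 m, d̄ = (0.50+0.78)/2 = 0.64, v̄ = (0.47+0.61)/2 = 0.54 → q = 9.4×0.64×0.54 = 3.249 m³/s
Panel 3-4: Δb = 7.2 m, d̄ = (0.78+0.23)/2 = 0.505, v̄ = (0.61+0.39)/2 = 0.5 → q = 7.2×0.505×0.5 = 1.818 m³/s
Q = Σ q = 5.641 m³/s

5.64 m³/s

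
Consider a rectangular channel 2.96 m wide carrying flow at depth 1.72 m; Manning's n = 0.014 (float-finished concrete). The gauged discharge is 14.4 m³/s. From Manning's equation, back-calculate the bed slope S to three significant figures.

A = b·y = 2.96 × 1.72 = 5.091 m²
P = b + 2y = 2.96 + 2×1.72 = 6.400 m
R = A/P = 5.091/6.400 = 0.7955 m
S = (Q·n / (1·A·R^(2/3)))² = (14.4×0.014 / (1×5.091×0.8585))² = 0.002127

0.00213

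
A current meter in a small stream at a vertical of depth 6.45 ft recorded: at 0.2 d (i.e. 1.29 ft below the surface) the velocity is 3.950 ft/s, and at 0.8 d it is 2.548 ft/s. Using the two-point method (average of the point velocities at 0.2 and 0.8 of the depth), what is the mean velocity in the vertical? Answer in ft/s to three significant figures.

v̄ = (3.950 + 2.548) / 2 = 3.249 ft/s

3.25 ft/s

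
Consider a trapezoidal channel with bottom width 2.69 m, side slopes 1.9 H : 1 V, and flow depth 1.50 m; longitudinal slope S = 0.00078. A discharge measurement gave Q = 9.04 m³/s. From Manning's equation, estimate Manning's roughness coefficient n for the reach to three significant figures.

0.0241

A = (b + z·y)·y = (2.69 + 1.9×1.50)×1.50 = 8.310 m²
P = b + 2y√(1+z²) = 2.69 + 2×1.50×√(1+1.9²) = 9.131 m
R = A/P = 8.310/9.131 = 0.9101 m
n = (1/Q)·A·R^(2/3)·S^(1/2) = (1/9.04) × 8.310 × 0.9391 × 0.02793 = 0.02411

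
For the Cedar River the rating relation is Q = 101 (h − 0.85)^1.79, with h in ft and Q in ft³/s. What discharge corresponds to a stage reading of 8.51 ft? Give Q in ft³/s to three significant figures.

3860 ft³/s

Q = 101 × (8.51 − 0.85)^1.79 = 101 × 7.66^1.79 = 3864 ft³/s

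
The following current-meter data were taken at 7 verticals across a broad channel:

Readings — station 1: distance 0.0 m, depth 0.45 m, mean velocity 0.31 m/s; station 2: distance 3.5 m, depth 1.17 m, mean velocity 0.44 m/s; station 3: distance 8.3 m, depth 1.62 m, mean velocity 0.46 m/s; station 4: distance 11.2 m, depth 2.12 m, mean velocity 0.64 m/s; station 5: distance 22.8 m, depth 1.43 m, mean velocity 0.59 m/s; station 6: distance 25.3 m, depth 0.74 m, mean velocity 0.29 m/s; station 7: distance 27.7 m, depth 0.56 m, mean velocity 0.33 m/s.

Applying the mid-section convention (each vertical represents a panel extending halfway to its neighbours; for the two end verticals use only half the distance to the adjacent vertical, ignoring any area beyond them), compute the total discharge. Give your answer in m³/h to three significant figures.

78400 m³/h

w_1 = (3.5 − 0.0)/2 = 1.75 m; q_1 = 0.31 × 0.45 × 1.75 = 0.2441 m³/s
w_2 = (8.3 − 0.0)/2 = 4.15 m; q_2 = 0.44 × 1.17 × 4.15 = 2.136 m³/s
w_3 = (11.2 − 3.5)/2 = 3.85 m; q_3 = 0.46 × 1.62 × 3.85 = 2.869 m³/s
w_4 = (22.8 − 8.3)/2 = 7.25 m; q_4 = 0.64 × 2.12 × 7.25 = 9.837 m³/s
w_5 = (25.3 − 11.2)/2 = 7.05 m; q_5 = 0.59 × 1.43 × 7.05 = 5.948 m³/s
w_6 = (27.7 − 22.8)/2 = 2.45 m; q_6 = 0.29 × 0.74 × 2.45 = 0.5258 m³/s
w_7 = (27.7 − 25.3)/2 = 1.2 m; q_7 = 0.33 × 0.56 × 1.2 = 0.2218 m³/s
Q = Σ qᵢ = 21.78 m³/s
= 21.78 × 3600 = 78420 m³/h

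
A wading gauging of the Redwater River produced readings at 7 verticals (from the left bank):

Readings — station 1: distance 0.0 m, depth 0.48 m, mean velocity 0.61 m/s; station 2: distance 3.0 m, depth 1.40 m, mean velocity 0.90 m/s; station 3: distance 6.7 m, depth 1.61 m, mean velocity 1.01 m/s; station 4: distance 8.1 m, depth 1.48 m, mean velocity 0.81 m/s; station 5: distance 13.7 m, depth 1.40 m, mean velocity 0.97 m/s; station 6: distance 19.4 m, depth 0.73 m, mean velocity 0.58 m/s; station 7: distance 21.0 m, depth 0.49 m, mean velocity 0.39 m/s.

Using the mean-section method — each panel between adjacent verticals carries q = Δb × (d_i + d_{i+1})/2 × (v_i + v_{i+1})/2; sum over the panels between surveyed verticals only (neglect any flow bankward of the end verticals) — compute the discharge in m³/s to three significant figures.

Panel 1-2: Δb = 3 m, d̄ = (0.48+1.40)/2 = 0.94, v̄ = (0.61+0.90)/2 = 0.755 → q = 3×0.94×0.755 = 2.129 m³/s
Panel 2-3: Δb = 3.7 m, d̄ = (1.40+1.61)/2 = 1.505, v̄ = (0.90+1.01)/2 = 0.955 → q = 3.7×1.505×0.955 = 5.318 m³/s
Panel 3-4: Δb = 1.4 m, d̄ = (1.61+1.48)/2 = 1.545, v̄ = (1.01+0.81)/2 = 0.91 → q = 1.4×1.545×0.91 = 1.968 m³/s
Panel 4-5: Δb = 5.6 m, d̄ = (1.48+1.40)/2 = 1.44, v̄ = (0.81+0.97)/2 = 0.89 → q = 5.6×1.44×0.89 = 7.177 m³/s
Panel 5-6: Δb = 5.7 m, d̄ = (1.40+0.73)/2 = 1.065, v̄ = (0.97+0.58)/2 = 0.775 → q = 5.7×1.065×0.775 = 4.705 m³/s
Panel 6-7: Δb = 1.6 m, d̄ = (0.73+0.49)/2 = 0.61, v̄ = (0.58+0.39)/2 = 0.485 → q = 1.6×0.61×0.485 = 0.4734 m³/s
Q = Σ q = 21.77 m³/s

21.8 m³/s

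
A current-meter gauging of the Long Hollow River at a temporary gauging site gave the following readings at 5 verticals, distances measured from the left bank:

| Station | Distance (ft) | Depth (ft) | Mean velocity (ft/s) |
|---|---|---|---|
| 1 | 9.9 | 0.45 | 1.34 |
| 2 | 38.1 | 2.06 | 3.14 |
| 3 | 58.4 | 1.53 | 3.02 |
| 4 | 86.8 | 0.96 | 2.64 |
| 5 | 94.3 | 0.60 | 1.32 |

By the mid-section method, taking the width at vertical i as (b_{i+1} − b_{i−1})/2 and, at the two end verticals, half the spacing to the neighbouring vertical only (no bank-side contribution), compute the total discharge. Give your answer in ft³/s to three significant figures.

w_1 = (38.1 − 9.9)/2 = 14.1 ft; q_1 = 1.34 × 0.45 × 14.1 = 8.502 ft³/s
w_2 = (58.4 − 9.9)/2 = 24.25 ft; q_2 = 3.14 × 2.06 × 24.25 = 156.9 ft³/s
w_3 = (86.8 − 38.1)/2 = 24.35 ft; q_3 = 3.02 × 1.53 × 24.35 = 112.5 ft³/s
w_4 = (94.3 − 58.4)/2 = 17.95 ft; q_4 = 2.64 × 0.96 × 17.95 = 45.49 ft³/s
w_5 = (94.3 − 86.8)/2 = 3.75 ft; q_5 = 1.32 × 0.60 × 3.75 = 2.970 ft³/s
Q = Σ qᵢ = 326.3 ft³/s

326 ft³/s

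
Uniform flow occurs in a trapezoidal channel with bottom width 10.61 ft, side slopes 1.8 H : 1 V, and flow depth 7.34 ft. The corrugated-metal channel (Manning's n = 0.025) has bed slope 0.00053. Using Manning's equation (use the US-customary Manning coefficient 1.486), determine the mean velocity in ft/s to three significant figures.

3.61 ft/s

A = (b + z·y)·y = (10.61 + 1.8×7.34)×7.34 = 174.9 ft²
P = b + 2y√(1+z²) = 10.61 + 2×7.34×√(1+1.8²) = 40.84 ft
R = A/P = 174.9/40.84 = 4.282 ft
Q = (1.486/n)·A·R^(2/3)·S^(1/2) = (1.486/0.025) × 174.9 × 4.282^(2/3) × 0.00053^(1/2) = 630.9 ft³/s
V = Q/A = 630.9/174.9 = 3.608 ft/s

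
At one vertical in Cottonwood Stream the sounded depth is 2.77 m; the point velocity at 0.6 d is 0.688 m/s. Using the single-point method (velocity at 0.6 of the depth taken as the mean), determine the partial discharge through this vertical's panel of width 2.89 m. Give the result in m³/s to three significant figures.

5.51 m³/s

v̄ = v₀.₆ = 0.688 m/s
q = v̄ × d × w = 0.6880 × 2.77 × 2.89 = 5.508 m³/s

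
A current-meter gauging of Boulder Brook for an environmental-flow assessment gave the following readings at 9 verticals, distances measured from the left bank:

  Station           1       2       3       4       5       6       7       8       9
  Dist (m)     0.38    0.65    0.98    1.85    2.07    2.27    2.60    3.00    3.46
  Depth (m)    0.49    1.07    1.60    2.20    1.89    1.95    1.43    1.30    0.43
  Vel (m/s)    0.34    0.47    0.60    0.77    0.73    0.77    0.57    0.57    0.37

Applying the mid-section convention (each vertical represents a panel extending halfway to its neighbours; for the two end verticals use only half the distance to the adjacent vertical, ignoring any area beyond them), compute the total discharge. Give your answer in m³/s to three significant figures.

w_1 = (0.65 − 0.38)/2 = 0.135 m; q_1 = 0.34 × 0.49 × 0.135 = 0.02249 m³/s
w_2 = (0.98 − 0.38)/2 = 0.3 m; q_2 = 0.47 × 1.07 × 0.3 = 0.1509 m³/s
w_3 = (1.85 − 0.65)/2 = 0.6 m; q_3 = 0.60 × 1.60 × 0.6 = 0.5760 m³/s
w_4 = (2.07 − 0.98)/2 = 0.545 m; q_4 = 0.77 × 2.20 × 0.545 = 0.9232 m³/s
w_5 = (2.27 − 1.85)/2 = 0.21 m; q_5 = 0.73 × 1.89 × 0.21 = 0.2897 m³/s
w_6 = (2.60 − 2.07)/2 = 0.265 m; q_6 = 0.77 × 1.95 × 0.265 = 0.3979 m³/s
w_7 = (3.00 − 2.27)/2 = 0.365 m; q_7 = 0.57 × 1.43 × 0.365 = 0.2975 m³/s
w_8 = (3.46 − 2.60)/2 = 0.43 m; q_8 = 0.57 × 1.30 × 0.43 = 0.3186 m³/s
w_9 = (3.46 − 3.00)/2 = 0.23 m; q_9 = 0.37 × 0.43 × 0.23 = 0.03659 m³/s
Q = Σ qᵢ = 3.013 m³/s

3.01 m³/s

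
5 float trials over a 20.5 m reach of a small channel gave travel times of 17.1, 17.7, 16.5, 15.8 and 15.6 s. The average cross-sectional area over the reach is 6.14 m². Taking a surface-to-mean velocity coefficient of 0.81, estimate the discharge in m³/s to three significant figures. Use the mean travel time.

6.16 m³/s

t̄ = (17.1 + 17.7 + 16.5 + 15.8 + 15.6) / 5 = 16.54 s
v_surface = L / t̄ = 20.5 / 16.54 = 1.239 m/s
v_mean = 0.81 × 1.239 = 1.004 m/s
Q = A × v_mean = 6.14 × 1.004 = 6.164 m³/s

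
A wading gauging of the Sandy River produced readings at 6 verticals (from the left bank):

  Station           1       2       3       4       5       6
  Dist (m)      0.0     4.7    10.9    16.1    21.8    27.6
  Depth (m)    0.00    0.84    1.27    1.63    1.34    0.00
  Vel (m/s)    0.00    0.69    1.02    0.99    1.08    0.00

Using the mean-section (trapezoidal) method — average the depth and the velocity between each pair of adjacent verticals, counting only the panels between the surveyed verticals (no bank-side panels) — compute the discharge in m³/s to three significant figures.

24.7 m³/s

Panel 1-2: Δb = 4.7 m, d̄ = (0.00+0.84)/2 = 0.42, v̄ = (0.00+0.69)/2 = 0.345 → q = 4.7×0.42×0.345 = 0.6810 m³/s
Panel 2-3: Δb = 6.2 m, d̄ = (0.84+1.27)/2 = 1.055, v̄ = (0.69+1.02)/2 = 0.855 → q = 6.2×1.055×0.855 = 5.593 m³/s
Panel 3-4: Δb = 5.2 m, d̄ = (1.27+1.63)/2 = 1.45, v̄ = (1.02+0.99)/2 = 1.005 → q = 5.2×1.45×1.005 = 7.578 m³/s
Panel 4-5: Δb = 5.7 m, d̄ = (1.63+1.34)/2 = 1.485, v̄ = (0.99+1.08)/2 = 1.035 → q = 5.7×1.485×1.035 = 8.761 m³/s
Panel 5-6: Δb = 5.8 m, d̄ = (1.34+0.00)/2 = 0.67, v̄ = (1.08+0.00)/2 = 0.54 → q = 5.8×0.67×0.54 = 2.098 m³/s
Q = Σ q = 24.71 m³/s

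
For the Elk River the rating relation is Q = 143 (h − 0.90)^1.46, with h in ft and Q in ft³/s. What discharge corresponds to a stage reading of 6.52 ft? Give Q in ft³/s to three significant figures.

Q = 143 × (6.52 − 0.90)^1.46 = 143 × 5.62^1.46 = 1778 ft³/s

1780 ft³/s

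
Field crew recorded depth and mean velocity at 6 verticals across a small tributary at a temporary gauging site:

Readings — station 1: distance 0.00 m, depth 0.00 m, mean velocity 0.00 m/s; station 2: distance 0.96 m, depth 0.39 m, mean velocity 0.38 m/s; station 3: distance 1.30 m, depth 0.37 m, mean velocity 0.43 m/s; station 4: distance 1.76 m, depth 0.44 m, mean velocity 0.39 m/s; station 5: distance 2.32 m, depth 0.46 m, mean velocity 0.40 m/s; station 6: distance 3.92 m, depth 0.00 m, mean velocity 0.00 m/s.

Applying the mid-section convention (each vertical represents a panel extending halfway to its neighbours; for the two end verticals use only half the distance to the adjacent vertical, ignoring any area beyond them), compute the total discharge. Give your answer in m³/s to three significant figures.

0.446 m³/s

w_2 = (1.30 − 0.00)/2 = 0.65 m; q_2 = 0.38 × 0.39 × 0.65 = 0.09633 m³/s
w_3 = (1.76 − 0.96)/2 = 0.4 m; q_3 = 0.43 × 0.37 × 0.4 = 0.06364 m³/s
w_4 = (2.32 − 1.30)/2 = 0.51 m; q_4 = 0.39 × 0.44 × 0.51 = 0.08752 m³/s
w_5 = (3.92 − 1.76)/2 = 1.08 m; q_5 = 0.40 × 0.46 × 1.08 = 0.1987 m³/s
Stations 1, 6 contribute zero (depth or velocity is 0).
Q = Σ qᵢ = 0.4462 m³/s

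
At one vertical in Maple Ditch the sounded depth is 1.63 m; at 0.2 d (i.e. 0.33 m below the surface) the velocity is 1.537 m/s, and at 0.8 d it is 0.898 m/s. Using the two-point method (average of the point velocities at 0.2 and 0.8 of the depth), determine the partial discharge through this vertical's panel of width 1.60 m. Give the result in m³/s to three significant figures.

v̄ = (1.537 + 0.898) / 2 = 1.218 m/s
q = v̄ × d × w = 1.218 × 1.63 × 1.60 = 3.175 m³/s

3.18 m³/s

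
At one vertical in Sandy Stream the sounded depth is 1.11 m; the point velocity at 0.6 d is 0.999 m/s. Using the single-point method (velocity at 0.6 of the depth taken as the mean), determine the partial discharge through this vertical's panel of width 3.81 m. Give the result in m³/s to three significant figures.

4.22 m³/s

v̄ = v₀.₆ = 0.999 m/s
q = v̄ × d × w = 0.9990 × 1.11 × 3.81 = 4.225 m³/s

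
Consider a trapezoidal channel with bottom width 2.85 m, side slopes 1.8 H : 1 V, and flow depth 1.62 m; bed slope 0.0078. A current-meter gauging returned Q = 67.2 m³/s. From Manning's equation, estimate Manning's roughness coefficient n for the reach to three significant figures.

A = (b + z·y)·y = (2.85 + 1.8×1.62)×1.62 = 9.341 m²
P = b + 2y√(1+z²) = 2.85 + 2×1.62×√(1+1.8²) = 9.522 m
R = A/P = 9.341/9.522 = 0.9810 m
n = (1/Q)·A·R^(2/3)·S^(1/2) = (1/67.2) × 9.341 × 0.9873 × 0.08832 = 0.01212

0.0121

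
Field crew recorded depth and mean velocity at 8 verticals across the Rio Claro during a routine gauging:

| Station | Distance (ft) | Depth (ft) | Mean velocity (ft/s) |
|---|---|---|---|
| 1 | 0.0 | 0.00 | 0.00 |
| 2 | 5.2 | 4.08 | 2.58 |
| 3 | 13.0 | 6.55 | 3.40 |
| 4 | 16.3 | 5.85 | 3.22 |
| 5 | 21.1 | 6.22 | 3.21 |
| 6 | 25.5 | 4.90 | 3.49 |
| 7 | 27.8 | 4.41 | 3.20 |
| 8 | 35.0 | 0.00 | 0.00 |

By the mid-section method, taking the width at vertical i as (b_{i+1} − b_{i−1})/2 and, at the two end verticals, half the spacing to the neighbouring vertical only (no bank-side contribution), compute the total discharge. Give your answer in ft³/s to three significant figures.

484 ft³/s

w_2 = (13.0 − 0.0)/2 = 6.5 ft; q_2 = 2.58 × 4.08 × 6.5 = 68.42 ft³/s
w_3 = (16.3 − 5.2)/2 = 5.55 ft; q_3 = 3.40 × 6.55 × 5.55 = 123.6 ft³/s
w_4 = (21.1 − 13.0)/2 = 4.05 ft; q_4 = 3.22 × 5.85 × 4.05 = 76.29 ft³/s
w_5 = (25.5 − 16.3)/2 = 4.6 ft; q_5 = 3.21 × 6.22 × 4.6 = 91.84 ft³/s
w_6 = (27.8 − 21.1)/2 = 3.35 ft; q_6 = 3.49 × 4.90 × 3.35 = 57.29 ft³/s
w_7 = (35.0 − 25.5)/2 = 4.75 ft; q_7 = 3.20 × 4.41 × 4.75 = 67.03 ft³/s
Stations 1, 8 contribute zero (depth or velocity is 0).
Q = Σ qᵢ = 484.5 ft³/s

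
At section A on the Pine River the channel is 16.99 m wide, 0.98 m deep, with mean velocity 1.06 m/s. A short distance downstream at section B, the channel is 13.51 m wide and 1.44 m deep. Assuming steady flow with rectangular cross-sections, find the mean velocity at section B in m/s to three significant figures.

0.907 m/s

Q = A₁V₁ = (16.99×0.98) × 1.06 = 17.65 m³/s
A₂ = 13.51 × 1.44 = 19.45 m²
V₂ = Q/A₂ = 17.65/19.45 = 0.9072 m/s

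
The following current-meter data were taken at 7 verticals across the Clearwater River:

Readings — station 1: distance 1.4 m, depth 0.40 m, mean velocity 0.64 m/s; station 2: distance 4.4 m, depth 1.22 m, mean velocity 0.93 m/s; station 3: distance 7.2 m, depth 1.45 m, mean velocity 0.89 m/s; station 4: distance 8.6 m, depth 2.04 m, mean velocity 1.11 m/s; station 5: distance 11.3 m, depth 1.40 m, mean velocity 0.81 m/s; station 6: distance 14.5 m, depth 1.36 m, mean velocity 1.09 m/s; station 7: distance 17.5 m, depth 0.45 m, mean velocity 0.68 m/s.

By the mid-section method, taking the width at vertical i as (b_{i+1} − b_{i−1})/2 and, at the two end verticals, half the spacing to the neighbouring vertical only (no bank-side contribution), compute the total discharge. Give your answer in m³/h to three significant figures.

w_1 = (4.4 − 1.4)/2 = 1.5 m; q_1 = 0.64 × 0.40 × 1.5 = 0.3840 m³/s
w_2 = (7.2 − 1.4)/2 = 2.9 m; q_2 = 0.93 × 1.22 × 2.9 = 3.290 m³/s
w_3 = (8.6 − 4.4)/2 = 2.1 m; q_3 = 0.89 × 1.45 × 2.1 = 2.710 m³/s
w_4 = (11.3 − 7.2)/2 = 2.05 m; q_4 = 1.11 × 2.04 × 2.05 = 4.642 m³/s
w_5 = (14.5 − 8.6)/2 = 2.95 m; q_5 = 0.81 × 1.40 × 2.95 = 3.345 m³/s
w_6 = (17.5 − 11.3)/2 = 3.1 m; q_6 = 1.09 × 1.36 × 3.1 = 4.595 m³/s
w_7 = (17.5 − 14.5)/2 = 1.5 m; q_7 = 0.68 × 0.45 × 1.5 = 0.4590 m³/s
Q = Σ qᵢ = 19.43 m³/s
= 19.43 × 3600 = 69930 m³/h

69900 m³/h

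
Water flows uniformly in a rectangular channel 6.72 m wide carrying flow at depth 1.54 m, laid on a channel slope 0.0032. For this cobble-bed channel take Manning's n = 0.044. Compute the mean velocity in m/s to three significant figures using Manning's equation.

1.33 m/s

A = b·y = 6.72 × 1.54 = 10.35 m²
P = b + 2y = 6.72 + 2×1.54 = 9.800 m
R = A/P = 10.35/9.800 = 1.056 m
Q = (1/n)·A·R^(2/3)·S^(1/2) = (1/0.044) × 10.35 × 1.056^(2/3) × 0.0032^(1/2) = 13.80 m³/s
V = Q/A = 13.80/10.35 = 1.333 m/s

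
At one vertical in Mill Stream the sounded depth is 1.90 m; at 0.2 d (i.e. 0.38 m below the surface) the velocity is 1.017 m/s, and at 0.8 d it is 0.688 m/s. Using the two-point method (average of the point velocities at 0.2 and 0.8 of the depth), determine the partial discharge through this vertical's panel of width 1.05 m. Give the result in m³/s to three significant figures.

1.70 m³/s

v̄ = (1.017 + 0.688) / 2 = 0.8525 m/s
q = v̄ × d × w = 0.8525 × 1.90 × 1.05 = 1.701 m³/s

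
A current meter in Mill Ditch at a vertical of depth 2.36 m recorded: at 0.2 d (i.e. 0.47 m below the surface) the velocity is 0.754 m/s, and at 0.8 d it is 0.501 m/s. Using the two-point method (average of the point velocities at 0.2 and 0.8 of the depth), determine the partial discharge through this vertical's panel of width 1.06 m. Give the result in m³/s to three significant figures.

v̄ = (0.754 + 0.501) / 2 = 0.6275 m/s
q = v̄ × d × w = 0.6275 × 2.36 × 1.06 = 1.570 m³/s

1.57 m³/s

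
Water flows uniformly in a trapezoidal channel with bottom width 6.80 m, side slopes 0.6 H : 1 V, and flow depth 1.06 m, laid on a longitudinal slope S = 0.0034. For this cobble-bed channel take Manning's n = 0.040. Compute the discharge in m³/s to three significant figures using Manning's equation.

10.3 m³/s

A = (b + z·y)·y = (6.80 + 0.6×1.06)×1.06 = 7.882 m²
P = b + 2y√(1+z²) = 6.80 + 2×1.06×√(1+0.6²) = 9.272 m
R = A/P = 7.882/9.272 = 0.8501 m
Q = (1/n)·A·R^(2/3)·S^(1/2) = (1/0.040) × 7.882 × 0.8501^(2/3) × 0.0034^(1/2) = 10.31 m³/s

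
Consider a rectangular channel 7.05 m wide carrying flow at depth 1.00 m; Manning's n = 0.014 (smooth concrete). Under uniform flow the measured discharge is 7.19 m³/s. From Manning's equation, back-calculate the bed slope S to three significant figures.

0.000284

A = b·y = 7.05 × 1.00 = 7.050 m²
P = b + 2y = 7.05 + 2×1.00 = 9.050 m
R = A/P = 7.050/9.050 = 0.7790 m
S = (Q·n / (1·A·R^(2/3)))² = (7.19×0.014 / (1×7.050×0.8466))² = 0.0002844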